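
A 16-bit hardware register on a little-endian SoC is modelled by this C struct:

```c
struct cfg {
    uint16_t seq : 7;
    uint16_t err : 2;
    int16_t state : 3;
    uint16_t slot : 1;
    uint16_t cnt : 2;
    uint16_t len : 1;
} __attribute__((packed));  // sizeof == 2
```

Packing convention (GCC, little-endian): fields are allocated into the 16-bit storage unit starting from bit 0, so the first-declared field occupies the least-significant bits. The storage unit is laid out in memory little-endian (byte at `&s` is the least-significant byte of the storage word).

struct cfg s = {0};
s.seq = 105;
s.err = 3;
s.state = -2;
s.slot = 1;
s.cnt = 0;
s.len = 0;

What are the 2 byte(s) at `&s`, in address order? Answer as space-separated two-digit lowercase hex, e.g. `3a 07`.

e9 1d

[0+:7] seq=105 & 0x7f = 0x69; word=0x0069
[7+:2] err=3 & 0x3 = 0x3; word=0x01e9
[9+:3] state=-2 & 0x7 = 0x6; word=0x0de9
[12+:1] slot=1 & 0x1 = 0x1; word=0x1de9
[13+:2] cnt=0 & 0x3 = 0x0; word=0x1de9
[15+:1] len=0 & 0x1 = 0x0; word=0x1de9
word = 0x1de9 → little-endian bytes:
  [0]=0xe9  [1]=0x1d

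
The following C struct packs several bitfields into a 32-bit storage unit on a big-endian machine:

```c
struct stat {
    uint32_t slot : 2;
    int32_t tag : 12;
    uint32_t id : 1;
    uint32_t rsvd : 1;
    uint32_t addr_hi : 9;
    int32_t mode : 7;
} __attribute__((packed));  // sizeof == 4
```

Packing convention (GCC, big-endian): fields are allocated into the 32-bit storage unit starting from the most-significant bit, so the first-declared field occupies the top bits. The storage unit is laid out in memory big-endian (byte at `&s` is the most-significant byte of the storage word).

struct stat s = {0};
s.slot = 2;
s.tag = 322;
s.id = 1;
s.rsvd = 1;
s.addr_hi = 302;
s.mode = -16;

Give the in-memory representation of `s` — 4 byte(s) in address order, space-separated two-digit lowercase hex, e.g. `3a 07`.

85 0b 97 70

slot (2b) val=2 bits=0x2 at bit 30: 0x80000000
tag (12b) val=322 bits=0x142 at bit 18: 0x85080000
id (1b) val=1 bits=0x1 at bit 17: 0x850a0000
rsvd (1b) val=1 bits=0x1 at bit 16: 0x850b0000
addr_hi (9b) val=302 bits=0x12e at bit 7: 0x850b9700
mode (7b) val=-16 bits=0x70 at bit 0: 0x850b9770
word = 0x850b9770 → big-endian bytes:
  [0]=0x85  [1]=0x0b  [2]=0x97  [3]=0x70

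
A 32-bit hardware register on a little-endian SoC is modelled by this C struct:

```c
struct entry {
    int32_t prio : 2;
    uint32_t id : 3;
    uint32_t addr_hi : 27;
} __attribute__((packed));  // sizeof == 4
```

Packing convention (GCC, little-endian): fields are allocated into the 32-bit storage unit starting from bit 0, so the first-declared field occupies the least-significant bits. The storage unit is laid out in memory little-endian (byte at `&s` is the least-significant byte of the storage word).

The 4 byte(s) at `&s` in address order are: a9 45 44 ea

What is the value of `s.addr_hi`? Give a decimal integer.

122823213

[0]=0xa9 [1]=0x45 [2]=0x44 [3]=0xea (little-endian) → word 0xea4445a9
prio:2 @ bit 0 → (0xea4445a9>>0)&0x3 = 0x1
id:3 @ bit 2 → (0xea4445a9>>2)&0x7 = 0x2
addr_hi:27 @ bit 5 → (0xea4445a9>>5)&0x7ffffff = 0x752222d  ←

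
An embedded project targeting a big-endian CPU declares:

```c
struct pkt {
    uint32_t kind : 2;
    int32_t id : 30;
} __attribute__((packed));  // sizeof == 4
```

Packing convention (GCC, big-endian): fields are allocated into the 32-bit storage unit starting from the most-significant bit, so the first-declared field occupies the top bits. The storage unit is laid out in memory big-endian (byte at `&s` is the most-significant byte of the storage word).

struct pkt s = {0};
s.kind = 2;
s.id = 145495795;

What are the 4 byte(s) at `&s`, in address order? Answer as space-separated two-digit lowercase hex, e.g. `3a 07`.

88 ac 16 f3

kind (2b) val=2 bits=0x2 at bit 30: 0x80000000
id (30b) val=145495795 bits=0x8ac16f3 at bit 0: 0x88ac16f3
word = 0x88ac16f3 → big-endian bytes:
  [0]=0x88  [1]=0xac  [2]=0x16  [3]=0xf3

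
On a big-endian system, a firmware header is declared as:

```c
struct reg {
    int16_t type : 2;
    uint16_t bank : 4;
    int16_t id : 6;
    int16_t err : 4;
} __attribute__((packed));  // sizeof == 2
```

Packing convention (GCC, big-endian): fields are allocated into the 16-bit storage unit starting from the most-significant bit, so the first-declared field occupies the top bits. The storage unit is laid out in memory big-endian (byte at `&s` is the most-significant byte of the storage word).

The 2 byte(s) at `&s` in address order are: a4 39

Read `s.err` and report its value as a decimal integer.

-7

[0]=0xa4 [1]=0x39 (big-endian) → word 0xa439
type [14+:2] = (word>>14) & 0x3 = 2
bank [10+:4] = (word>>10) & 0xf = 9
id [4+:6] = (word>>4) & 0x3f = 3
err [0+:4] = (word>>0) & 0xf = 9  ←
err signed 4b, MSB=1: 9 - 16 = -7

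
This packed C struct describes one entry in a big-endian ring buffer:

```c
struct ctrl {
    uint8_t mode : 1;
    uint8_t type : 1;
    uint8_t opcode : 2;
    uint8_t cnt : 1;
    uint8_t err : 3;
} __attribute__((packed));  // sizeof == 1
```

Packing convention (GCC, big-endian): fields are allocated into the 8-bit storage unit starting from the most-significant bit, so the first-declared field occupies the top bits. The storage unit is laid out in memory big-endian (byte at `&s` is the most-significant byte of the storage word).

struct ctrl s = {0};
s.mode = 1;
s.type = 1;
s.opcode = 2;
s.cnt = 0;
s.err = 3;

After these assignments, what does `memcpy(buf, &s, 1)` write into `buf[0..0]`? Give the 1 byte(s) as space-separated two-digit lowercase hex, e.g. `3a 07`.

mode:1 = 1 → 0x1 << 7 → word 0x80
type:1 = 1 → 0x1 << 6 → word 0xc0
opcode:2 = 2 → 0x2 << 4 → word 0xe0
cnt:1 = 0 → 0x0 << 3 → word 0xe0
err:3 = 3 → 0x3 << 0 → word 0xe3
word = 0xe3 → big-endian bytes:
  [0]=0xe3

e3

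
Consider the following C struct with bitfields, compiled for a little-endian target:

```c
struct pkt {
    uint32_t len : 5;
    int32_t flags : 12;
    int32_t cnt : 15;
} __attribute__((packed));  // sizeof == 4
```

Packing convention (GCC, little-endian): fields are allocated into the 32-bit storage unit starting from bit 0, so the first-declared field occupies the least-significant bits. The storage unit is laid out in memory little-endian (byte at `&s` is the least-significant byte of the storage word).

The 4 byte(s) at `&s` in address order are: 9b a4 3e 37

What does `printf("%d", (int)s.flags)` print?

[0]=0x9b [1]=0xa4 [2]=0x3e [3]=0x37 (little-endian) → word 0x373ea49b
len:5 @ bit 0 → (0x373ea49b>>0)&0x1f = 0x1b
flags:12 @ bit 5 → (0x373ea49b>>5)&0xfff = 0x524  ←
cnt:15 @ bit 17 → (0x373ea49b>>17)&0x7fff = 0x1b9f
flags signed 12b, MSB=0: value = 1316

1316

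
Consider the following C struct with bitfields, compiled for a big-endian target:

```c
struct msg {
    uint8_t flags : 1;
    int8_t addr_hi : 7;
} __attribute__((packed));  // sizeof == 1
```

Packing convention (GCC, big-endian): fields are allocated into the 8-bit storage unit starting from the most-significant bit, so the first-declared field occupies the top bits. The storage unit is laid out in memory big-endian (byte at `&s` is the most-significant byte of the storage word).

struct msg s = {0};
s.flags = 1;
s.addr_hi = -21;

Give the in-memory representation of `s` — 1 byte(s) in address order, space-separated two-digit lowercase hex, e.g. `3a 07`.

eb

[7+:1] flags=1 & 0x1 = 0x1; word=0x80
[0+:7] addr_hi=-21 & 0x7f = 0x6b; word=0xeb
word = 0xeb → big-endian bytes:
  [0]=0xeb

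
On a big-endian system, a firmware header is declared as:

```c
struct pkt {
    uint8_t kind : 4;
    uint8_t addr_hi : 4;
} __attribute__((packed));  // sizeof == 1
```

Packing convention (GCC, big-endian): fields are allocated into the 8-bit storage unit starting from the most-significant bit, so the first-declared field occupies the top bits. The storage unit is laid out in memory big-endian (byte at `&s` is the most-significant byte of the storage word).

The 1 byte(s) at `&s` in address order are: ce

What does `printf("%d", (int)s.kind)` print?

12

[0]=0xce (big-endian) → word 0xce
kind:4 @ bit 4 → (0xce>>4)&0xf = 0xc  ←
addr_hi:4 @ bit 0 → (0xce>>0)&0xf = 0xe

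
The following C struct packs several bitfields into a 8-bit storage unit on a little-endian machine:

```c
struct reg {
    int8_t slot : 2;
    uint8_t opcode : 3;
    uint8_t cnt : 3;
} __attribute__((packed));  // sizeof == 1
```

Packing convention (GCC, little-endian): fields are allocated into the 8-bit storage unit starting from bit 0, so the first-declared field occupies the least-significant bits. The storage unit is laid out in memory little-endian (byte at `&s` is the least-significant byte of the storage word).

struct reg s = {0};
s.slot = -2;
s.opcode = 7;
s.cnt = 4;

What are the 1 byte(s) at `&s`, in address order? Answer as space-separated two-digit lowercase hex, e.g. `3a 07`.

slot:2 = -2 → 0x2 << 0 → word 0x02
opcode:3 = 7 → 0x7 << 2 → word 0x1e
cnt:3 = 4 → 0x4 << 5 → word 0x9e
word = 0x9e → little-endian bytes:
  [0]=0x9e

9e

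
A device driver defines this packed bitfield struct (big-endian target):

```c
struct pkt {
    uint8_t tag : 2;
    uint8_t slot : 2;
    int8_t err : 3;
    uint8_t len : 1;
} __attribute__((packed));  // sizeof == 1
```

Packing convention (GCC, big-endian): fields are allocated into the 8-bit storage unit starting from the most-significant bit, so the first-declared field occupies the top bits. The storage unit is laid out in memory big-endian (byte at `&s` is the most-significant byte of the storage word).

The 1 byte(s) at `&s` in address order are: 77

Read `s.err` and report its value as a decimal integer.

3

[0]=0x77 (big-endian) → word 0x77
tag [6+:2] = (word>>6) & 0x3 = 1
slot [4+:2] = (word>>4) & 0x3 = 3
err [1+:3] = (word>>1) & 0x7 = 3  ←
len [0+:1] = (word>>0) & 0x1 = 1
err signed 3b, MSB=0: value = 3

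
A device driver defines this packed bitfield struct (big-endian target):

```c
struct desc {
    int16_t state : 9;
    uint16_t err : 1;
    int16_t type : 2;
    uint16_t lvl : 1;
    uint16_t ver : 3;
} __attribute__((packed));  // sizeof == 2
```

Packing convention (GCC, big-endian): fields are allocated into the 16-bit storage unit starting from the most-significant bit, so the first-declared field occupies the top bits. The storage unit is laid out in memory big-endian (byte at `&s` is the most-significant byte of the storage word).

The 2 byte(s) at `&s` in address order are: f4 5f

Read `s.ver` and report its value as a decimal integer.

[0]=0xf4 [1]=0x5f (big-endian) → word 0xf45f
state [7+:9] = (word>>7) & 0x1ff = 488
err [6+:1] = (word>>6) & 0x1 = 1
type [4+:2] = (word>>4) & 0x3 = 1
lvl [3+:1] = (word>>3) & 0x1 = 1
ver [0+:3] = (word>>0) & 0x7 = 7  ←

7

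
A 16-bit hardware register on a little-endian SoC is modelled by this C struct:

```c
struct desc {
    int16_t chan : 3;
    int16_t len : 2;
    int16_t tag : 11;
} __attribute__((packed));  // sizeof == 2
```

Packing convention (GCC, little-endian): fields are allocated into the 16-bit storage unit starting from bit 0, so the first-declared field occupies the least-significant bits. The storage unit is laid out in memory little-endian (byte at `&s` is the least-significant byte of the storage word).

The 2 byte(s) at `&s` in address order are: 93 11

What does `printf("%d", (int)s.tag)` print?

140

[0]=0x93 [1]=0x11 (little-endian) → word 0x1193
chan:3 @ bit 0 → (0x1193>>0)&0x7 = 0x3
len:2 @ bit 3 → (0x1193>>3)&0x3 = 0x2
tag:11 @ bit 5 → (0x1193>>5)&0x7ff = 0x8c  ←
tag signed 11b, MSB=0: value = 140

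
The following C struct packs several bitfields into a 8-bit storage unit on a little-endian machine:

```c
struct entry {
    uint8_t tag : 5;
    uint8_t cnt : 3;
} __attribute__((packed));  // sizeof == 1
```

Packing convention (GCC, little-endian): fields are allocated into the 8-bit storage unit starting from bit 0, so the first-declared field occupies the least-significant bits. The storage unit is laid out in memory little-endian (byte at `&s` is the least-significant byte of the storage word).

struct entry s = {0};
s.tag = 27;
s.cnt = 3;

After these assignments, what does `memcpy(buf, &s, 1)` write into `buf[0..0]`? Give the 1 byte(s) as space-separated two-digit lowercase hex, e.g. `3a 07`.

7b

[0+:5] tag=27 & 0x1f = 0x1b; word=0x1b
[5+:3] cnt=3 & 0x7 = 0x3; word=0x7b
word = 0x7b → little-endian bytes:
  [0]=0x7b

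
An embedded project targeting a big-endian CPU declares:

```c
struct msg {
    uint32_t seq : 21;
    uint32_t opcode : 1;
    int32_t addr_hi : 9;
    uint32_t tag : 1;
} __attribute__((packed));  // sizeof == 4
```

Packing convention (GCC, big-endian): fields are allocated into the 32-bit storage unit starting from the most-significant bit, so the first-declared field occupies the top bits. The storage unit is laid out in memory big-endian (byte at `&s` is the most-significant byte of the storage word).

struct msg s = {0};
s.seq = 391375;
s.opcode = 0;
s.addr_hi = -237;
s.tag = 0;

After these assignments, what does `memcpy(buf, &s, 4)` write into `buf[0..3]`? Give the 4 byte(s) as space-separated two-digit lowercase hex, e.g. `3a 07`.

2f c6 7a 26

seq (21b) val=391375 bits=0x5f8cf at bit 11: 0x2fc67800
opcode (1b) val=0 bits=0x0 at bit 10: 0x2fc67800
addr_hi (9b) val=-237 bits=0x113 at bit 1: 0x2fc67a26
tag (1b) val=0 bits=0x0 at bit 0: 0x2fc67a26
word = 0x2fc67a26 → big-endian bytes:
  [0]=0x2f  [1]=0xc6  [2]=0x7a  [3]=0x26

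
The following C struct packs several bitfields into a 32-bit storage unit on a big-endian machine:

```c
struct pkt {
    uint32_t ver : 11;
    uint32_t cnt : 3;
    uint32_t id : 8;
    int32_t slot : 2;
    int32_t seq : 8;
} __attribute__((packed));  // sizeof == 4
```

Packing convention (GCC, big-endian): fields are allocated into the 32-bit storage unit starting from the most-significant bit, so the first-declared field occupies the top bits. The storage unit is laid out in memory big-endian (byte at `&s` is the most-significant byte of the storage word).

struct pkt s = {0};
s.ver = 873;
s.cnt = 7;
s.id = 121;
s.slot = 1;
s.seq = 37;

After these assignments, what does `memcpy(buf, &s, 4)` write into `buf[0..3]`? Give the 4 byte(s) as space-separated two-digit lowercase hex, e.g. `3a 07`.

ver (11b) val=873 bits=0x369 at bit 21: 0x6d200000
cnt (3b) val=7 bits=0x7 at bit 18: 0x6d3c0000
id (8b) val=121 bits=0x79 at bit 10: 0x6d3de400
slot (2b) val=1 bits=0x1 at bit 8: 0x6d3de500
seq (8b) val=37 bits=0x25 at bit 0: 0x6d3de525
word = 0x6d3de525 → big-endian bytes:
  [0]=0x6d  [1]=0x3d  [2]=0xe5  [3]=0x25

6d 3d e5 25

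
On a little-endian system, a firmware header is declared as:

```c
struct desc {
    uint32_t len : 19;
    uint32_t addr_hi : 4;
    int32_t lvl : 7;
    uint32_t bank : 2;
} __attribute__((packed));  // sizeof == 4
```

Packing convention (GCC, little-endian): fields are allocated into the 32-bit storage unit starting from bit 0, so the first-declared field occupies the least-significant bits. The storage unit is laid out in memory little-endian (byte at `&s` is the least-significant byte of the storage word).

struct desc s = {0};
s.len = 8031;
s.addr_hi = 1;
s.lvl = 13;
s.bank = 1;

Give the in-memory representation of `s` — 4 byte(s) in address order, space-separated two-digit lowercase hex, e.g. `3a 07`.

5f 1f 88 46

[0+:19] len=8031 & 0x7ffff = 0x1f5f; word=0x00001f5f
[19+:4] addr_hi=1 & 0xf = 0x1; word=0x00081f5f
[23+:7] lvl=13 & 0x7f = 0xd; word=0x06881f5f
[30+:2] bank=1 & 0x3 = 0x1; word=0x46881f5f
word = 0x46881f5f → little-endian bytes:
  [0]=0x5f  [1]=0x1f  [2]=0x88  [3]=0x46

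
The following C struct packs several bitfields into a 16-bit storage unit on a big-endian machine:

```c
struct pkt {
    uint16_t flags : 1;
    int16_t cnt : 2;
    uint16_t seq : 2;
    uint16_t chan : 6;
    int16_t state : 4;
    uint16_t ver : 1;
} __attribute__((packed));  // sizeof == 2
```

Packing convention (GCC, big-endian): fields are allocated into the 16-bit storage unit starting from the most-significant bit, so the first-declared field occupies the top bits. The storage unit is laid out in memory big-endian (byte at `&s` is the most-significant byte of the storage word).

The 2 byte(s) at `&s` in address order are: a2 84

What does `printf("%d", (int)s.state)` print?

2

[0]=0xa2 [1]=0x84 (big-endian) → word 0xa284
flags:1 @ bit 15 → (0xa284>>15)&0x1 = 0x1
cnt:2 @ bit 13 → (0xa284>>13)&0x3 = 0x1
seq:2 @ bit 11 → (0xa284>>11)&0x3 = 0x0
chan:6 @ bit 5 → (0xa284>>5)&0x3f = 0x14
state:4 @ bit 1 → (0xa284>>1)&0xf = 0x2  ←
ver:1 @ bit 0 → (0xa284>>0)&0x1 = 0x0
state signed 4b, MSB=0: value = 2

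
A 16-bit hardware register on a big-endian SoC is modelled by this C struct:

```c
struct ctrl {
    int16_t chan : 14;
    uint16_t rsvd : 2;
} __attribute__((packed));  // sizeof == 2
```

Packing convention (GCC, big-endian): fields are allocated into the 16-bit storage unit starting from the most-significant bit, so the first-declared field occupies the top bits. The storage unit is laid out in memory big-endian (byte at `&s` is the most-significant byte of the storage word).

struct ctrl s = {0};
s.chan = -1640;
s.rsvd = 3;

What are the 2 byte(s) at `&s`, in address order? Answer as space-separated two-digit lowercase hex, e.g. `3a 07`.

e6 63

chan (14b) val=-1640 bits=0x3998 at bit 2: 0xe660
rsvd (2b) val=3 bits=0x3 at bit 0: 0xe663
word = 0xe663 → big-endian bytes:
  [0]=0xe6  [1]=0x63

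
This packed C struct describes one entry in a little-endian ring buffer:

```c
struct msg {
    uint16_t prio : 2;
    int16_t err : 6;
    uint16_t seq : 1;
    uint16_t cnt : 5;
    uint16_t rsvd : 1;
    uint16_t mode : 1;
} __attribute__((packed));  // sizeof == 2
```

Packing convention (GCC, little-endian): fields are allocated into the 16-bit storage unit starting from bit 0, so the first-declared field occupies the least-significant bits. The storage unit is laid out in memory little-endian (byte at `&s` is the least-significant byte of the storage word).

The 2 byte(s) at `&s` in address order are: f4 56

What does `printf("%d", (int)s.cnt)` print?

[0]=0xf4 [1]=0x56 (little-endian) → word 0x56f4
prio:2 @ bit 0 → (0x56f4>>0)&0x3 = 0x0
err:6 @ bit 2 → (0x56f4>>2)&0x3f = 0x3d
seq:1 @ bit 8 → (0x56f4>>8)&0x1 = 0x0
cnt:5 @ bit 9 → (0x56f4>>9)&0x1f = 0xb  ←
rsvd:1 @ bit 14 → (0x56f4>>14)&0x1 = 0x1
mode:1 @ bit 15 → (0x56f4>>15)&0x1 = 0x0

11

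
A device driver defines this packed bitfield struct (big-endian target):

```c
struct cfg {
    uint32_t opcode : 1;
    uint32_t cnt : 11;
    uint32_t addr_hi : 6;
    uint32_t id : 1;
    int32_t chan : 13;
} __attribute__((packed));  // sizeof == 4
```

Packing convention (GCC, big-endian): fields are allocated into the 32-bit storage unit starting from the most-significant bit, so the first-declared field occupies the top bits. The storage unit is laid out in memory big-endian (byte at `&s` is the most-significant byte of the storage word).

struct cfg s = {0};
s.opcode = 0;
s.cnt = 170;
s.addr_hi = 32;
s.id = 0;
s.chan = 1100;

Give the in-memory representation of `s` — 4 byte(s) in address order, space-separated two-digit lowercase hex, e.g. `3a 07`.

opcode:1 = 0 → 0x0 << 31 → word 0x00000000
cnt:11 = 170 → 0xaa << 20 → word 0x0aa00000
addr_hi:6 = 32 → 0x20 << 14 → word 0x0aa80000
id:1 = 0 → 0x0 << 13 → word 0x0aa80000
chan:13 = 1100 → 0x44c << 0 → word 0x0aa8044c
word = 0x0aa8044c → big-endian bytes:
  [0]=0x0a  [1]=0xa8  [2]=0x04  [3]=0x4c

0a a8 04 4c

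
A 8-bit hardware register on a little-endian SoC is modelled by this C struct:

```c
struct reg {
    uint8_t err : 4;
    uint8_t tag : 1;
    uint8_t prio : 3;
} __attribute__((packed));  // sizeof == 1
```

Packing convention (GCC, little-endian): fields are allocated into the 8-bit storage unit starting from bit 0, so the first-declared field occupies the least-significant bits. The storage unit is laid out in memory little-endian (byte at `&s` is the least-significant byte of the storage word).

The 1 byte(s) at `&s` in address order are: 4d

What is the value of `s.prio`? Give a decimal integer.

2

[0]=0x4d (little-endian) → word 0x4d
err:4 @ bit 0 → (0x4d>>0)&0xf = 0xd
tag:1 @ bit 4 → (0x4d>>4)&0x1 = 0x0
prio:3 @ bit 5 → (0x4d>>5)&0x7 = 0x2  ←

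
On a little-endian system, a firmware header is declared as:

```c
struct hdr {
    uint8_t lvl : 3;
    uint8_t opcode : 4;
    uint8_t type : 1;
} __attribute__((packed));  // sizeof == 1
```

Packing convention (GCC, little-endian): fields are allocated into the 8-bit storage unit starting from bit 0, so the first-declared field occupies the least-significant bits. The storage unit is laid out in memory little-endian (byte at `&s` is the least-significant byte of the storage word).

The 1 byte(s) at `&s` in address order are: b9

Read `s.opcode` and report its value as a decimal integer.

[0]=0xb9 (little-endian) → word 0xb9
lvl:3 @ bit 0 → (0xb9>>0)&0x7 = 0x1
opcode:4 @ bit 3 → (0xb9>>3)&0xf = 0x7  ←
type:1 @ bit 7 → (0xb9>>7)&0x1 = 0x1

7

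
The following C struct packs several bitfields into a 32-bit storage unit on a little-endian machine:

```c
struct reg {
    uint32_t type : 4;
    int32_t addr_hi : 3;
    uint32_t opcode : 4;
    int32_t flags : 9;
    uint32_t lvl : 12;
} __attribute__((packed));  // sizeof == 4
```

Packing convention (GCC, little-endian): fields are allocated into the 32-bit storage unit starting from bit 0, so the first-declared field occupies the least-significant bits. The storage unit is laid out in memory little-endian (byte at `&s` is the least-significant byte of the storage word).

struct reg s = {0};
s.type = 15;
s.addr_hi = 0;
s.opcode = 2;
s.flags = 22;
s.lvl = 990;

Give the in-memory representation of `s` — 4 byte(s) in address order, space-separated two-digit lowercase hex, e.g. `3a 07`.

type (4b) val=15 bits=0xf at bit 0: 0x0000000f
addr_hi (3b) val=0 bits=0x0 at bit 4: 0x0000000f
opcode (4b) val=2 bits=0x2 at bit 7: 0x0000010f
flags (9b) val=22 bits=0x16 at bit 11: 0x0000b10f
lvl (12b) val=990 bits=0x3de at bit 20: 0x3de0b10f
word = 0x3de0b10f → little-endian bytes:
  [0]=0x0f  [1]=0xb1  [2]=0xe0  [3]=0x3d

0f b1 e0 3d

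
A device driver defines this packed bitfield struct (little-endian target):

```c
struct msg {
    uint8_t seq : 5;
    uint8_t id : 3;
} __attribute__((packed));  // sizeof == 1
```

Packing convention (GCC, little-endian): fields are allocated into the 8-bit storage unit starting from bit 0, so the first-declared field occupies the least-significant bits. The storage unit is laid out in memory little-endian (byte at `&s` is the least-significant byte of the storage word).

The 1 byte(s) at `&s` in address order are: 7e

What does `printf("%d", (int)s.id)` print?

[0]=0x7e (little-endian) → word 0x7e
seq [0+:5] = (word>>0) & 0x1f = 30
id [5+:3] = (word>>5) & 0x7 = 3  ←

3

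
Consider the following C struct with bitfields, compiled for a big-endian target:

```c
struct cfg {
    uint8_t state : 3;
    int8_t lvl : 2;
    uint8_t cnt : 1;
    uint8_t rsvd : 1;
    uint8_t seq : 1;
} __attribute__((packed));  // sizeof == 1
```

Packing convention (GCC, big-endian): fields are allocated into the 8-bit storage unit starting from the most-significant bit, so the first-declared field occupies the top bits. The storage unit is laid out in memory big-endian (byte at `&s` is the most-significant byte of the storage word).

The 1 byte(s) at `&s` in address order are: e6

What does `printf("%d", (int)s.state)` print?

[0]=0xe6 (big-endian) → word 0xe6
state:3 @ bit 5 → (0xe6>>5)&0x7 = 0x7  ←
lvl:2 @ bit 3 → (0xe6>>3)&0x3 = 0x0
cnt:1 @ bit 2 → (0xe6>>2)&0x1 = 0x1
rsvd:1 @ bit 1 → (0xe6>>1)&0x1 = 0x1
seq:1 @ bit 0 → (0xe6>>0)&0x1 = 0x0

7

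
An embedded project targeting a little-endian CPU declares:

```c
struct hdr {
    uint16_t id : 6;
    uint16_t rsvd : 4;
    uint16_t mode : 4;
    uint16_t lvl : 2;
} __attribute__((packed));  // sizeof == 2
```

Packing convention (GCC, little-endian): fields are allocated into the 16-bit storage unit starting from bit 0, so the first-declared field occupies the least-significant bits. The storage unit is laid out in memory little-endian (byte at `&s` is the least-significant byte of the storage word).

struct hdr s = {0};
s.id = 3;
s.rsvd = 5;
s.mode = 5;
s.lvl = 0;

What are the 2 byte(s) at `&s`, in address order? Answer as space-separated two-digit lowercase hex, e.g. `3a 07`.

43 15

[0+:6] id=3 & 0x3f = 0x3; word=0x0003
[6+:4] rsvd=5 & 0xf = 0x5; word=0x0143
[10+:4] mode=5 & 0xf = 0x5; word=0x1543
[14+:2] lvl=0 & 0x3 = 0x0; word=0x1543
word = 0x1543 → little-endian bytes:
  [0]=0x43  [1]=0x15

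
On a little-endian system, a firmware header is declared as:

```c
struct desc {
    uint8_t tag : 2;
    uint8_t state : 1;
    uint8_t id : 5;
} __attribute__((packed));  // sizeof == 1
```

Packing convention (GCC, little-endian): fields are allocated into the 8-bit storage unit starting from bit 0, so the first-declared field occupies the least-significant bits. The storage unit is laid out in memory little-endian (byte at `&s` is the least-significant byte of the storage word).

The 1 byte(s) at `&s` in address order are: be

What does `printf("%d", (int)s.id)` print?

[0]=0xbe (little-endian) → word 0xbe
tag:2 @ bit 0 → (0xbe>>0)&0x3 = 0x2
state:1 @ bit 2 → (0xbe>>2)&0x1 = 0x1
id:5 @ bit 3 → (0xbe>>3)&0x1f = 0x17  ←

23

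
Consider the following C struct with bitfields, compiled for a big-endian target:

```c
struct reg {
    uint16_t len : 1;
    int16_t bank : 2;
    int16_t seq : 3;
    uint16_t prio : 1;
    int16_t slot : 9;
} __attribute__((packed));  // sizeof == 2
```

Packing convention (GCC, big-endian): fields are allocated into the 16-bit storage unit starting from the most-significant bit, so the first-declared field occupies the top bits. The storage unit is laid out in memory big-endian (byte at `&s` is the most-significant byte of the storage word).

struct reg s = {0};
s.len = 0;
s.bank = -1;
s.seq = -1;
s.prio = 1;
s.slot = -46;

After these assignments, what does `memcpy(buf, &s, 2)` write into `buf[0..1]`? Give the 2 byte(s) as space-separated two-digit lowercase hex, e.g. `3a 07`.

len:1 = 0 → 0x0 << 15 → word 0x0000
bank:2 = -1 → 0x3 << 13 → word 0x6000
seq:3 = -1 → 0x7 << 10 → word 0x7c00
prio:1 = 1 → 0x1 << 9 → word 0x7e00
slot:9 = -46 → 0x1d2 << 0 → word 0x7fd2
word = 0x7fd2 → big-endian bytes:
  [0]=0x7f  [1]=0xd2

7f d2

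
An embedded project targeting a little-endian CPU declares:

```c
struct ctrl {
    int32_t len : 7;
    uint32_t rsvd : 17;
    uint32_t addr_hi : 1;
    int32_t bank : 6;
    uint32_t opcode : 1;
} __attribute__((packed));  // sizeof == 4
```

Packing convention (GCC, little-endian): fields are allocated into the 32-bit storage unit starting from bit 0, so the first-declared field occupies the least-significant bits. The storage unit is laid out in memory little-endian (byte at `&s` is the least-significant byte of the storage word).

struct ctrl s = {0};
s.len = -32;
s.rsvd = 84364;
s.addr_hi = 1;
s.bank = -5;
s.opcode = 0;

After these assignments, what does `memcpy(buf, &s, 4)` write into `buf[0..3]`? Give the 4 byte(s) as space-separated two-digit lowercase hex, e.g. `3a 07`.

[0+:7] len=-32 & 0x7f = 0x60; word=0x00000060
[7+:17] rsvd=84364 & 0x1ffff = 0x1498c; word=0x00a4c660
[24+:1] addr_hi=1 & 0x1 = 0x1; word=0x01a4c660
[25+:6] bank=-5 & 0x3f = 0x3b; word=0x77a4c660
[31+:1] opcode=0 & 0x1 = 0x0; word=0x77a4c660
word = 0x77a4c660 → little-endian bytes:
  [0]=0x60  [1]=0xc6  [2]=0xa4  [3]=0x77

60 c6 a4 77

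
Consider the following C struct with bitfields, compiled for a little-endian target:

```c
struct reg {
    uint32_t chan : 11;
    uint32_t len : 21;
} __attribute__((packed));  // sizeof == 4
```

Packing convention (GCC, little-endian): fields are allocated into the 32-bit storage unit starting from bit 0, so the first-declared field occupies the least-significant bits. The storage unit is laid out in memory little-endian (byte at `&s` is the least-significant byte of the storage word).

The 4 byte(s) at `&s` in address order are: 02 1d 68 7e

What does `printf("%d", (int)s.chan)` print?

[0]=0x02 [1]=0x1d [2]=0x68 [3]=0x7e (little-endian) → word 0x7e681d02
chan [0+:11] = (word>>0) & 0x7ff = 1282  ←
len [11+:21] = (word>>11) & 0x1fffff = 1035523

1282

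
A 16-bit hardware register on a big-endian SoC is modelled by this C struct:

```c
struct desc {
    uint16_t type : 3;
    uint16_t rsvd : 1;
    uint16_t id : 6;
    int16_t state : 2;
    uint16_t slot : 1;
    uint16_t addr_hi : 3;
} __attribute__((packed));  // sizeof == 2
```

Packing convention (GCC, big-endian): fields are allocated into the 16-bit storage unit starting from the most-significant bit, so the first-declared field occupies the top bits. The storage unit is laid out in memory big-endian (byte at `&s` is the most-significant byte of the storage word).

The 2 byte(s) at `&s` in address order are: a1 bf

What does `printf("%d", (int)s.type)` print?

[0]=0xa1 [1]=0xbf (big-endian) → word 0xa1bf
type:3 @ bit 13 → (0xa1bf>>13)&0x7 = 0x5  ←
rsvd:1 @ bit 12 → (0xa1bf>>12)&0x1 = 0x0
id:6 @ bit 6 → (0xa1bf>>6)&0x3f = 0x6
state:2 @ bit 4 → (0xa1bf>>4)&0x3 = 0x3
slot:1 @ bit 3 → (0xa1bf>>3)&0x1 = 0x1
addr_hi:3 @ bit 0 → (0xa1bf>>0)&0x7 = 0x7

5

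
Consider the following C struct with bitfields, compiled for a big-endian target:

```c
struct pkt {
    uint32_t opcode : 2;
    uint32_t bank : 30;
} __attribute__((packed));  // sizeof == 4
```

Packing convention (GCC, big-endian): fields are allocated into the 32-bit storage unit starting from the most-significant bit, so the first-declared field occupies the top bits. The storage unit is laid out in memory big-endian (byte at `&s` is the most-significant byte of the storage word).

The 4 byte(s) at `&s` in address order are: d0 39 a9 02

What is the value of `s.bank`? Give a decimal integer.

272214274

[0]=0xd0 [1]=0x39 [2]=0xa9 [3]=0x02 (big-endian) → word 0xd039a902
opcode [30+:2] = (word>>30) & 0x3 = 3
bank [0+:30] = (word>>0) & 0x3fffffff = 272214274  ←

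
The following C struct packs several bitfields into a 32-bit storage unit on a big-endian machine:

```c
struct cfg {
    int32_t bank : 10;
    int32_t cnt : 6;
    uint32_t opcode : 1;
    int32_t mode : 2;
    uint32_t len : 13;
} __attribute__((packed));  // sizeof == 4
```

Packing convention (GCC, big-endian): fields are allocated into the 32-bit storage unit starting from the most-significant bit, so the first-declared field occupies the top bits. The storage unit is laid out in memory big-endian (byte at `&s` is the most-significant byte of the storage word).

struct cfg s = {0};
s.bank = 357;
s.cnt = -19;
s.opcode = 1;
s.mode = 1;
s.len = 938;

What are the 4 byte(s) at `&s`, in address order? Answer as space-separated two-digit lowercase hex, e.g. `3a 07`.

[22+:10] bank=357 & 0x3ff = 0x165; word=0x59400000
[16+:6] cnt=-19 & 0x3f = 0x2d; word=0x596d0000
[15+:1] opcode=1 & 0x1 = 0x1; word=0x596d8000
[13+:2] mode=1 & 0x3 = 0x1; word=0x596da000
[0+:13] len=938 & 0x1fff = 0x3aa; word=0x596da3aa
word = 0x596da3aa → big-endian bytes:
  [0]=0x59  [1]=0x6d  [2]=0xa3  [3]=0xaa

59 6d a3 aa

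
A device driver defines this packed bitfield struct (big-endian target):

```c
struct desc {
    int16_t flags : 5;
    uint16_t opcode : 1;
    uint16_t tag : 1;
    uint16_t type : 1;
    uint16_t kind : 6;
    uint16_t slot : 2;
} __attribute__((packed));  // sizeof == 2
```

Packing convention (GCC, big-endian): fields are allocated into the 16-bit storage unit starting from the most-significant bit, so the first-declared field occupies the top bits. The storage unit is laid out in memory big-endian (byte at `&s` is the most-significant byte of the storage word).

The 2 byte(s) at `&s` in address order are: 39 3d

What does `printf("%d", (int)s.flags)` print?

7

[0]=0x39 [1]=0x3d (big-endian) → word 0x393d
flags:5 @ bit 11 → (0x393d>>11)&0x1f = 0x7  ←
opcode:1 @ bit 10 → (0x393d>>10)&0x1 = 0x0
tag:1 @ bit 9 → (0x393d>>9)&0x1 = 0x0
type:1 @ bit 8 → (0x393d>>8)&0x1 = 0x1
kind:6 @ bit 2 → (0x393d>>2)&0x3f = 0xf
slot:2 @ bit 0 → (0x393d>>0)&0x3 = 0x1
flags signed 5b, MSB=0: value = 7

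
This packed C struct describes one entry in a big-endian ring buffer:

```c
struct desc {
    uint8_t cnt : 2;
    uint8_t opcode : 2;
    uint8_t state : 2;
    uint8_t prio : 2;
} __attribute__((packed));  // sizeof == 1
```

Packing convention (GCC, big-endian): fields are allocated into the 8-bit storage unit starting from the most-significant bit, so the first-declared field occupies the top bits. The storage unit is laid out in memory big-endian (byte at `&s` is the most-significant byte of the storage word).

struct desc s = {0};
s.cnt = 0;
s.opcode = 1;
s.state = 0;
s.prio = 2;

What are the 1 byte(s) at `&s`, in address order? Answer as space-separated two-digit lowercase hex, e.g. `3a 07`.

12

[6+:2] cnt=0 & 0x3 = 0x0; word=0x00
[4+:2] opcode=1 & 0x3 = 0x1; word=0x10
[2+:2] state=0 & 0x3 = 0x0; word=0x10
[0+:2] prio=2 & 0x3 = 0x2; word=0x12
word = 0x12 → big-endian bytes:
  [0]=0x12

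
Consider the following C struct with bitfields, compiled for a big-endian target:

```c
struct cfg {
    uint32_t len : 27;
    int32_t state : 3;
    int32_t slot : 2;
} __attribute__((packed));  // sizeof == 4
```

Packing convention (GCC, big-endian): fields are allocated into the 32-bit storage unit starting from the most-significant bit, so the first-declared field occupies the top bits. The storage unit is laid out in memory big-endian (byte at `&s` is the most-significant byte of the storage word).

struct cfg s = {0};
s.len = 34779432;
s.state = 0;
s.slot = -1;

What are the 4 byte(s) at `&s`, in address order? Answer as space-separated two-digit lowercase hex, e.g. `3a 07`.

42 56 25 03

len (27b) val=34779432 bits=0x212b128 at bit 5: 0x42562500
state (3b) val=0 bits=0x0 at bit 2: 0x42562500
slot (2b) val=-1 bits=0x3 at bit 0: 0x42562503
word = 0x42562503 → big-endian bytes:
  [0]=0x42  [1]=0x56  [2]=0x25  [3]=0x03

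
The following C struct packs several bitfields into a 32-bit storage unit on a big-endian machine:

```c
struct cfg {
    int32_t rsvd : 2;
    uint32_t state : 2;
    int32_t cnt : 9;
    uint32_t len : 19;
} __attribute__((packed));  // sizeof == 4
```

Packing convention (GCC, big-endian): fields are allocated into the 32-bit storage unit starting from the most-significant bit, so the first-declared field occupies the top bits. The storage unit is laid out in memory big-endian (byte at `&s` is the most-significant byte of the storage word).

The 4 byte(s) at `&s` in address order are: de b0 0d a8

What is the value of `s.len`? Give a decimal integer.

[0]=0xde [1]=0xb0 [2]=0x0d [3]=0xa8 (big-endian) → word 0xdeb00da8
rsvd [30+:2] = (word>>30) & 0x3 = 3
state [28+:2] = (word>>28) & 0x3 = 1
cnt [19+:9] = (word>>19) & 0x1ff = 470
len [0+:19] = (word>>0) & 0x7ffff = 3496  ←

3496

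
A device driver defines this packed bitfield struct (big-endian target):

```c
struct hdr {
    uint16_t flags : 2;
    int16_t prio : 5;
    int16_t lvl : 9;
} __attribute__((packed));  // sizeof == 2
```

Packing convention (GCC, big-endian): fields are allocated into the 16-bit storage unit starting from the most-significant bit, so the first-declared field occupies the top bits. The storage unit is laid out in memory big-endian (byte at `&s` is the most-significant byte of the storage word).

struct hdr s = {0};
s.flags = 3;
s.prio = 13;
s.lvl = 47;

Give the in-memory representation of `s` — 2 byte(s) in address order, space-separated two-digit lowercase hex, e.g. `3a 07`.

[14+:2] flags=3 & 0x3 = 0x3; word=0xc000
[9+:5] prio=13 & 0x1f = 0xd; word=0xda00
[0+:9] lvl=47 & 0x1ff = 0x2f; word=0xda2f
word = 0xda2f → big-endian bytes:
  [0]=0xda  [1]=0x2f

da 2f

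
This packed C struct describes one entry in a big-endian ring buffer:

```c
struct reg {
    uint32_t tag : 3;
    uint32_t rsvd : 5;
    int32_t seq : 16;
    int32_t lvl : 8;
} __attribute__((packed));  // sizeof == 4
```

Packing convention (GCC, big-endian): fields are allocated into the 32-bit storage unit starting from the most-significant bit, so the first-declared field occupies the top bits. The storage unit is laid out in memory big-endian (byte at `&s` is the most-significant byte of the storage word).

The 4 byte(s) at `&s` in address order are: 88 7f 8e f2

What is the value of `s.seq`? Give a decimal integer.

[0]=0x88 [1]=0x7f [2]=0x8e [3]=0xf2 (big-endian) → word 0x887f8ef2
tag [29+:3] = (word>>29) & 0x7 = 4
rsvd [24+:5] = (word>>24) & 0x1f = 8
seq [8+:16] = (word>>8) & 0xffff = 32654  ←
lvl [0+:8] = (word>>0) & 0xff = 242
seq signed 16b, MSB=0: value = 32654

32654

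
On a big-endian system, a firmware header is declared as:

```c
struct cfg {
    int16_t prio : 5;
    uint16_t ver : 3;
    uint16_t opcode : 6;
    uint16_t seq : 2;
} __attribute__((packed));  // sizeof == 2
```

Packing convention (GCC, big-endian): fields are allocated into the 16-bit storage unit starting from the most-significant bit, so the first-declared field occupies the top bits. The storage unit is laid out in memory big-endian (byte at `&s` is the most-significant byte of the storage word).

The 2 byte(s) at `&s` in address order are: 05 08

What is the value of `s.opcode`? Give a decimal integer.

2

[0]=0x05 [1]=0x08 (big-endian) → word 0x0508
prio [11+:5] = (word>>11) & 0x1f = 0
ver [8+:3] = (word>>8) & 0x7 = 5
opcode [2+:6] = (word>>2) & 0x3f = 2  ←
seq [0+:2] = (word>>0) & 0x3 = 0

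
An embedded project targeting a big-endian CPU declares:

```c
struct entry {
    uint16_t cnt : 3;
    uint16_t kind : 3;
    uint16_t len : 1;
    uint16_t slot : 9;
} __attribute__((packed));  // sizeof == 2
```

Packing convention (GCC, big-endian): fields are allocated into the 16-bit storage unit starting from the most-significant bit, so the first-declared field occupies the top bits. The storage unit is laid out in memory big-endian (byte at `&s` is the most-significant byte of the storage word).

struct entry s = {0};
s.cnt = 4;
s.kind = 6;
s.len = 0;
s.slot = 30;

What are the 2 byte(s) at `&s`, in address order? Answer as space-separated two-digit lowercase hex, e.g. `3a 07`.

98 1e

[13+:3] cnt=4 & 0x7 = 0x4; word=0x8000
[10+:3] kind=6 & 0x7 = 0x6; word=0x9800
[9+:1] len=0 & 0x1 = 0x0; word=0x9800
[0+:9] slot=30 & 0x1ff = 0x1e; word=0x981e
word = 0x981e → big-endian bytes:
  [0]=0x98  [1]=0x1e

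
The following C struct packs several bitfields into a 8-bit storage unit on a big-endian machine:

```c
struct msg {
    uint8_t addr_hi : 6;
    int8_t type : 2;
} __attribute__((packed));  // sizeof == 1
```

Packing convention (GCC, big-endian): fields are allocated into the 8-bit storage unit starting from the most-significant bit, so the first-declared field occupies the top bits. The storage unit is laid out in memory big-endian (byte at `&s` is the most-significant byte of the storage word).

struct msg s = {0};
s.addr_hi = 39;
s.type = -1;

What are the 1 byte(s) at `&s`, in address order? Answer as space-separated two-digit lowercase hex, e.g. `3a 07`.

addr_hi:6 = 39 → 0x27 << 2 → word 0x9c
type:2 = -1 → 0x3 << 0 → word 0x9f
word = 0x9f → big-endian bytes:
  [0]=0x9f

9f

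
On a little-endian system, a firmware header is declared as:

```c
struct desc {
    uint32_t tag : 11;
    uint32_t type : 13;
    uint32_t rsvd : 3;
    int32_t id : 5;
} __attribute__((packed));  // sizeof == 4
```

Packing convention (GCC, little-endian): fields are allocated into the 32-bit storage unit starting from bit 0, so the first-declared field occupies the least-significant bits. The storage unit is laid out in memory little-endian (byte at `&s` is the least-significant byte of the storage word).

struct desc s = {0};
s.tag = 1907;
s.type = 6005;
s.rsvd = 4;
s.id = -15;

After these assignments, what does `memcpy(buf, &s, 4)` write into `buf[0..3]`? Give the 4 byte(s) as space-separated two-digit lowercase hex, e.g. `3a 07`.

73 af bb 8c

tag (11b) val=1907 bits=0x773 at bit 0: 0x00000773
type (13b) val=6005 bits=0x1775 at bit 11: 0x00bbaf73
rsvd (3b) val=4 bits=0x4 at bit 24: 0x04bbaf73
id (5b) val=-15 bits=0x11 at bit 27: 0x8cbbaf73
word = 0x8cbbaf73 → little-endian bytes:
  [0]=0x73  [1]=0xaf  [2]=0xbb  [3]=0x8c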